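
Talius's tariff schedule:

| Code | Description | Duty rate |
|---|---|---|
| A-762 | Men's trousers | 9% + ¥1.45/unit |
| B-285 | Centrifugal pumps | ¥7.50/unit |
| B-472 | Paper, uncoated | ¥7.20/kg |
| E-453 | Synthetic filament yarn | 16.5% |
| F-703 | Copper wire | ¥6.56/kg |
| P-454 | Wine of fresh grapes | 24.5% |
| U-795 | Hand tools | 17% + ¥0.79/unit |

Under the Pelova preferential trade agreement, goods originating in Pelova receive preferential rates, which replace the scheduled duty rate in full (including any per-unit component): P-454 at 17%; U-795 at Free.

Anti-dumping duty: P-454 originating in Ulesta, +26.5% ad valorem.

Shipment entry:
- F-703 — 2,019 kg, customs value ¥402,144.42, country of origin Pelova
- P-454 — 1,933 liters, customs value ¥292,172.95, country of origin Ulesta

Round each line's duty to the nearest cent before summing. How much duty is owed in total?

Line 1 (F-703, Pelova, 2,019 kg, ¥402,144.42):
Base rate for F-703 is ¥6.56/kg.
Origin Pelova is the FTA partner but F-703 is not on the preference list; base rate stands.
Duty = 2,019 × ¥6.56 = ¥13,244.64.
Line 2 (P-454, Ulesta, 1,933 liters, ¥292,172.95):
Base rate for P-454 is 24.5%.
P-454 has an FTA preferential rate, but origin Ulesta is not Pelova; base rate stands.
Additional duty on P-454 from Ulesta: +26.5%. Applied ad valorem rate: 24.5% + 26.5% = 51%.
Duty = ¥292,172.95 × 51% = ¥149,008.20.
Total = ¥13,244.64 + ¥149,008.20 = ¥162,252.84.

¥162,252.84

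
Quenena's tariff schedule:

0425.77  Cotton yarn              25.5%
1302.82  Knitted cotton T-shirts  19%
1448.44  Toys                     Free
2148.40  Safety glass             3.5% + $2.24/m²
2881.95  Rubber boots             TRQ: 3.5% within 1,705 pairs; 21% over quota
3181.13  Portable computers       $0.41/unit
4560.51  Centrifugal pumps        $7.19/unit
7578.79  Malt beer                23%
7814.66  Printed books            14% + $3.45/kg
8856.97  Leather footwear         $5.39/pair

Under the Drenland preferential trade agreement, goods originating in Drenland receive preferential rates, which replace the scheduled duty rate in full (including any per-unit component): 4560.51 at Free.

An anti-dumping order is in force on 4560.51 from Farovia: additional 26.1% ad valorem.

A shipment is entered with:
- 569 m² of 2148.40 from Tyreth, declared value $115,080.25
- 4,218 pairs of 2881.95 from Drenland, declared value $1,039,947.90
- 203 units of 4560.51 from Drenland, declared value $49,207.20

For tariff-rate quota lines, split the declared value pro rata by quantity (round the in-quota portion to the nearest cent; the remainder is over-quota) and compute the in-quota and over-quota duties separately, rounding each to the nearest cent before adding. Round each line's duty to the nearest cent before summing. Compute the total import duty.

Line 1 (2148.40, Tyreth, 569 m², $115,080.25):
Base rate for 2148.40 is 3.5% + $2.24/m².
Duty = $115,080.25 × 3.5% + 569 × $2.24 = $5,302.37.
Line 2 (2881.95, Drenland, 4,218 pairs, $1,039,947.90):
Code 2881.95 is under a tariff-rate quota (threshold 1,705 pairs). In-quota: 1,705 pairs at 3.5%; over-quota: 2,513 pairs at 21%.
Pro-rata value split: in-quota = $1,039,947.90 × 1,705/4,218 = $420,367.75; over-quota = $1,039,947.90 − $420,367.75 = $619,580.15.
In-quota duty = $420,367.75 × 3.5% = $14,712.87. Over-quota duty = $619,580.15 × 21% = $130,111.83.
Line duty = $14,712.87 + $130,111.83 = $144,824.70.
Line 3 (4560.51, Drenland, 203 units, $49,207.20):
Base rate for 4560.51 is $7.19/unit.
Origin Drenland qualifies under the Quenena–Drenland agreement and 4560.51 is covered: preferential rate Free applies instead.
The additional-duty order on 4560.51 targets Farovia, not Drenland; it does not apply.
Duty = $49,207.20 × 0% = $0.00.
Total = $5,302.37 + $144,824.70 + $0.00 = $150,127.07.

$150,127.07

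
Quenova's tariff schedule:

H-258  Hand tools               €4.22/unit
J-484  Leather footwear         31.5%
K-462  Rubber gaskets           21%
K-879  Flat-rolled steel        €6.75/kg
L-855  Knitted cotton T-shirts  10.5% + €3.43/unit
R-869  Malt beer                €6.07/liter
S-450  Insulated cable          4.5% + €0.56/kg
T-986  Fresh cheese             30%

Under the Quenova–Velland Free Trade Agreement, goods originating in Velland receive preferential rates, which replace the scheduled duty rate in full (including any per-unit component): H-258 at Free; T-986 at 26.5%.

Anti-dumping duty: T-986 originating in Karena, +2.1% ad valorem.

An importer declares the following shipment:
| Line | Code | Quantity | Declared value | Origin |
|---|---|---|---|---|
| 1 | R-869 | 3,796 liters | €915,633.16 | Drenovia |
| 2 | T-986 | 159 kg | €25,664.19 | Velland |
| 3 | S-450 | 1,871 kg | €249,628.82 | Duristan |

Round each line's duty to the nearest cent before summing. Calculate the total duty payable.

€42,123.79

Line 1 (R-869, Drenovia, 3,796 liters, €915,633.16):
Base rate for R-869 is €6.07/liter.
Duty = 3,796 × €6.07 = €23,041.72.
Line 2 (T-986, Velland, 159 kg, €25,664.19):
Base rate for T-986 is 30%.
Origin Velland qualifies under the Quenova–Velland agreement and T-986 is covered: preferential rate 26.5% applies instead.
The additional-duty order on T-986 targets Karena, not Velland; it does not apply.
Duty = €25,664.19 × 26.5% = €6,801.01.
Line 3 (S-450, Duristan, 1,871 kg, €249,628.82):
Base rate for S-450 is 4.5% + €0.56/kg.
Duty = €249,628.82 × 4.5% + 1,871 × €0.56 = €12,281.06.
Total = €23,041.72 + €6,801.01 + €12,281.06 = €42,123.79.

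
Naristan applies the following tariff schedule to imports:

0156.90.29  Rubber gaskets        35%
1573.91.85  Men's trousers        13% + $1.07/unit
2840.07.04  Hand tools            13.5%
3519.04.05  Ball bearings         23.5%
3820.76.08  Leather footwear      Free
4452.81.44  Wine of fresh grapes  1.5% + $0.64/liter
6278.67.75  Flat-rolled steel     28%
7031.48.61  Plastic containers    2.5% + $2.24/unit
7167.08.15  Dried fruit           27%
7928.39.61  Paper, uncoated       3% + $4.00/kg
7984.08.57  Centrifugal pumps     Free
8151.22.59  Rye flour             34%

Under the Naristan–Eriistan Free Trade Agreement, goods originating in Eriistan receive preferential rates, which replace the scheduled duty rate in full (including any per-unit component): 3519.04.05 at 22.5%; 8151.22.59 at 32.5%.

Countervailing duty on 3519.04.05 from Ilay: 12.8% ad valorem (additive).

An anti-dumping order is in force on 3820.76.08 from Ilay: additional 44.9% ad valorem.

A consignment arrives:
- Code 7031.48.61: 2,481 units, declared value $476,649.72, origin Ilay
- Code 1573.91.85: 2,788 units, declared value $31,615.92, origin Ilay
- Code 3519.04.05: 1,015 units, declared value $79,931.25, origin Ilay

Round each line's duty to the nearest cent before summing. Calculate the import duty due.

Line 1 (7031.48.61, Ilay, 2,481 units, $476,649.72):
Base rate for 7031.48.61 is 2.5% + $2.24/unit.
Duty = $476,649.72 × 2.5% + 2,481 × $2.24 = $17,473.68.
Line 2 (1573.91.85, Ilay, 2,788 units, $31,615.92):
Base rate for 1573.91.85 is 13% + $1.07/unit.
Duty = $31,615.92 × 13% + 2,788 × $1.07 = $7,093.23.
Line 3 (3519.04.05, Ilay, 1,015 units, $79,931.25):
Base rate for 3519.04.05 is 23.5%.
3519.04.05 has an FTA preferential rate, but origin Ilay is not Eriistan; base rate stands.
Additional duty on 3519.04.05 from Ilay: +12.8%. Applied ad valorem rate: 23.5% + 12.8% = 36.3%.
Duty = $79,931.25 × 36.3% = $29,015.04.
Total = $17,473.68 + $7,093.23 + $29,015.04 = $53,581.95.

$53,581.95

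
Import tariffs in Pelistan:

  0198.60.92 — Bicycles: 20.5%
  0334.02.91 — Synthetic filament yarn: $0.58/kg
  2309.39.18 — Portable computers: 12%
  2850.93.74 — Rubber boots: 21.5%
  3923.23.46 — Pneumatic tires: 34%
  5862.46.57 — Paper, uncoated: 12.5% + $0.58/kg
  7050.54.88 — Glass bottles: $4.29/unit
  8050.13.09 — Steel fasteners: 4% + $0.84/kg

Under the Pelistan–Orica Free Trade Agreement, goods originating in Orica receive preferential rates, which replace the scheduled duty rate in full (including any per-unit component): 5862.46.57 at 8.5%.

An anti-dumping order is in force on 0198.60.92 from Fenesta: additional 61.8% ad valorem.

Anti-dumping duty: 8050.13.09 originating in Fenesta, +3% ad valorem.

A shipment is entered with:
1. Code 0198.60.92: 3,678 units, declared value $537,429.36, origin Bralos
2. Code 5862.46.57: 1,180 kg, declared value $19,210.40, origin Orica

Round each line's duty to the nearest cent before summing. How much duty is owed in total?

$111,805.90

Line 1 (0198.60.92, Bralos, 3,678 units, $537,429.36):
Base rate for 0198.60.92 is 20.5%.
The additional-duty order on 0198.60.92 targets Fenesta, not Bralos; it does not apply.
Duty = $537,429.36 × 20.5% = $110,173.02.
Line 2 (5862.46.57, Orica, 1,180 kg, $19,210.40):
Base rate for 5862.46.57 is 12.5% + $0.58/kg.
Origin Orica qualifies under the Pelistan–Orica agreement and 5862.46.57 is covered: preferential rate 8.5% applies instead.
Duty = $19,210.40 × 8.5% = $1,632.88.
Total = $110,173.02 + $1,632.88 = $111,805.90.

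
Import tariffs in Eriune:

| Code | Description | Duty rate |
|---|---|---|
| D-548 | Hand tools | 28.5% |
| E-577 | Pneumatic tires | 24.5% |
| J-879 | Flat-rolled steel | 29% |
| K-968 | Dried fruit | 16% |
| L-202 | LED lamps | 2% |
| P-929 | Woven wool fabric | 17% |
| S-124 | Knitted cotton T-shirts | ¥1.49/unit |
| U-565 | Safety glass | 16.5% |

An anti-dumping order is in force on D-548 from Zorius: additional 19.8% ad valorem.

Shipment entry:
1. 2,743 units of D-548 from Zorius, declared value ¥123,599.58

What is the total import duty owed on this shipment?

¥59,698.60

Line 1 (D-548, Zorius, 2,743 units, ¥123,599.58):
Base rate for D-548 is 28.5%.
Additional duty on D-548 from Zorius: +19.8%. Applied ad valorem rate: 28.5% + 19.8% = 48.3%.
Duty = ¥123,599.58 × 48.3% = ¥59,698.60.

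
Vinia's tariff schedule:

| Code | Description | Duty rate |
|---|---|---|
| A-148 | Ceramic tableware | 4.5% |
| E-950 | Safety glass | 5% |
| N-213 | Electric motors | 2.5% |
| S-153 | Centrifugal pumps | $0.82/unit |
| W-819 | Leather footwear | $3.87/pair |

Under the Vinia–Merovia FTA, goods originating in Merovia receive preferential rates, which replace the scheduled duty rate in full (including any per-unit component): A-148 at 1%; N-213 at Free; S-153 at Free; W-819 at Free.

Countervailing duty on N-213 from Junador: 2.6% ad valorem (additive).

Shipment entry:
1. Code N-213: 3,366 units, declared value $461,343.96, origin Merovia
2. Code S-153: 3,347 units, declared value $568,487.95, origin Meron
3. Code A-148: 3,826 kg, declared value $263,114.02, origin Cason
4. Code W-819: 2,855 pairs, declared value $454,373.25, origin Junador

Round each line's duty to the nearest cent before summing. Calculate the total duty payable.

$25,633.52

Line 1 (N-213, Merovia, 3,366 units, $461,343.96):
Base rate for N-213 is 2.5%.
Origin Merovia qualifies under the Vinia–Merovia agreement and N-213 is covered: preferential rate Free applies instead.
The additional-duty order on N-213 targets Junador, not Merovia; it does not apply.
Duty = $461,343.96 × 0% = $0.00.
Line 2 (S-153, Meron, 3,347 units, $568,487.95):
Base rate for S-153 is $0.82/unit.
S-153 has an FTA preferential rate, but origin Meron is not Merovia; base rate stands.
Duty = 3,347 × $0.82 = $2,744.54.
Line 3 (A-148, Cason, 3,826 kg, $263,114.02):
Base rate for A-148 is 4.5%.
A-148 has an FTA preferential rate, but origin Cason is not Merovia; base rate stands.
Duty = $263,114.02 × 4.5% = $11,840.13.
Line 4 (W-819, Junador, 2,855 pairs, $454,373.25):
Base rate for W-819 is $3.87/pair.
W-819 has an FTA preferential rate, but origin Junador is not Merovia; base rate stands.
Duty = 2,855 × $3.87 = $11,048.85.
Total = $0.00 + $2,744.54 + $11,840.13 + $11,048.85 = $25,633.52.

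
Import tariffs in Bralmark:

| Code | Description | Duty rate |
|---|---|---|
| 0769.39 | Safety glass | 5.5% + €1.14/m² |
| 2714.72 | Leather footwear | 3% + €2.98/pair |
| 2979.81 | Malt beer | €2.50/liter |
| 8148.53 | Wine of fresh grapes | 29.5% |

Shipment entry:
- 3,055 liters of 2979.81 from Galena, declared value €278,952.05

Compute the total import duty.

€7,637.50

Line 1 (2979.81, Galena, 3,055 liters, €278,952.05):
Base rate for 2979.81 is €2.50/liter.
Duty = 3,055 × €2.50 = €7,637.50.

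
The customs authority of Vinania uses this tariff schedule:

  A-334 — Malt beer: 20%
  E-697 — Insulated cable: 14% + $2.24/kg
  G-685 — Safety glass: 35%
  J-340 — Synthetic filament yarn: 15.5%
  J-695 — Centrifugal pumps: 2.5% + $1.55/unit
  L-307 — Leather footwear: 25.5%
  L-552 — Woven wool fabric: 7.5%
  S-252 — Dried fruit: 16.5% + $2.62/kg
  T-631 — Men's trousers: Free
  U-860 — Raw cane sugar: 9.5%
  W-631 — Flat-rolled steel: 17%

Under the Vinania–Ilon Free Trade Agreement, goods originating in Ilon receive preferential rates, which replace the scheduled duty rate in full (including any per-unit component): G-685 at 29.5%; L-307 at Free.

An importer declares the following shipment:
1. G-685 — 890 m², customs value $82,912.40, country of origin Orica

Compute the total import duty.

$29,019.34

Line 1 (G-685, Orica, 890 m², $82,912.40):
Base rate for G-685 is 35%.
G-685 has an FTA preferential rate, but origin Orica is not Ilon; base rate stands.
Duty = $82,912.40 × 35% = $29,019.34.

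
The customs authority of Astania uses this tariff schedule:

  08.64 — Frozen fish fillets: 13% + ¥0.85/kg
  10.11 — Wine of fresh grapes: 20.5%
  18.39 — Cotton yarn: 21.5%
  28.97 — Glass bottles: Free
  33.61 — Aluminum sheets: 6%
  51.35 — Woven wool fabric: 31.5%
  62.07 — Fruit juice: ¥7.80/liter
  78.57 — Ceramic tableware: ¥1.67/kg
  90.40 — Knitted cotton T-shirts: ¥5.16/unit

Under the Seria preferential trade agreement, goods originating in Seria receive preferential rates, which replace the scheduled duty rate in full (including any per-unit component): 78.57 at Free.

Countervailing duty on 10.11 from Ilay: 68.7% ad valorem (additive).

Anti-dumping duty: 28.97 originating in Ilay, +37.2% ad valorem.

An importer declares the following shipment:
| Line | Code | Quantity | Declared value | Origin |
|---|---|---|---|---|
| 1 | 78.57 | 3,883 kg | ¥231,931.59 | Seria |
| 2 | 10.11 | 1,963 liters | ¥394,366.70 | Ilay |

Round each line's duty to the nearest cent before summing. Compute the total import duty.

¥351,775.10

Line 1 (78.57, Seria, 3,883 kg, ¥231,931.59):
Base rate for 78.57 is ¥1.67/kg.
Origin Seria qualifies under the Astania–Seria agreement and 78.57 is covered: preferential rate Free applies instead.
Duty = ¥231,931.59 × 0% = ¥0.00.
Line 2 (10.11, Ilay, 1,963 liters, ¥394,366.70):
Base rate for 10.11 is 20.5%.
Additional duty on 10.11 from Ilay: +68.7%. Applied ad valorem rate: 20.5% + 68.7% = 89.2%.
Duty = ¥394,366.70 × 89.2% = ¥351,775.10.
Total = ¥0.00 + ¥351,775.10 = ¥351,775.10.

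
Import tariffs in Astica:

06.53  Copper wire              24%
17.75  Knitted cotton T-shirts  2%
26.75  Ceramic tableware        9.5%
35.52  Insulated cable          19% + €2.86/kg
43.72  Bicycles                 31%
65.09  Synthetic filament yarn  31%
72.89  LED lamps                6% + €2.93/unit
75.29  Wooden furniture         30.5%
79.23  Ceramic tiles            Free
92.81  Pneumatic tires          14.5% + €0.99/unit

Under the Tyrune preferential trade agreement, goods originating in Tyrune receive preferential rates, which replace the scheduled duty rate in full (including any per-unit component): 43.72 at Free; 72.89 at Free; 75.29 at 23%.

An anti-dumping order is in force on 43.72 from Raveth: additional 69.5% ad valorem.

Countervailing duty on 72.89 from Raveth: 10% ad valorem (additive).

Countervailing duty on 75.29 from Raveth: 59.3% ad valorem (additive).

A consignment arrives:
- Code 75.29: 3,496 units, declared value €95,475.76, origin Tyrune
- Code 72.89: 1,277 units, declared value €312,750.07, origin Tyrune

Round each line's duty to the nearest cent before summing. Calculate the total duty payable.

Line 1 (75.29, Tyrune, 3,496 units, €95,475.76):
Base rate for 75.29 is 30.5%.
Origin Tyrune qualifies under the Astica–Tyrune agreement and 75.29 is covered: preferential rate 23% applies instead.
The additional-duty order on 75.29 targets Raveth, not Tyrune; it does not apply.
Duty = €95,475.76 × 23% = €21,959.42.
Line 2 (72.89, Tyrune, 1,277 units, €312,750.07):
Base rate for 72.89 is 6% + €2.93/unit.
Origin Tyrune qualifies under the Astica–Tyrune agreement and 72.89 is covered: preferential rate Free applies instead.
The additional-duty order on 72.89 targets Raveth, not Tyrune; it does not apply.
Duty = €312,750.07 × 0% = €0.00.
Total = €21,959.42 + €0.00 = €21,959.42.

€21,959.42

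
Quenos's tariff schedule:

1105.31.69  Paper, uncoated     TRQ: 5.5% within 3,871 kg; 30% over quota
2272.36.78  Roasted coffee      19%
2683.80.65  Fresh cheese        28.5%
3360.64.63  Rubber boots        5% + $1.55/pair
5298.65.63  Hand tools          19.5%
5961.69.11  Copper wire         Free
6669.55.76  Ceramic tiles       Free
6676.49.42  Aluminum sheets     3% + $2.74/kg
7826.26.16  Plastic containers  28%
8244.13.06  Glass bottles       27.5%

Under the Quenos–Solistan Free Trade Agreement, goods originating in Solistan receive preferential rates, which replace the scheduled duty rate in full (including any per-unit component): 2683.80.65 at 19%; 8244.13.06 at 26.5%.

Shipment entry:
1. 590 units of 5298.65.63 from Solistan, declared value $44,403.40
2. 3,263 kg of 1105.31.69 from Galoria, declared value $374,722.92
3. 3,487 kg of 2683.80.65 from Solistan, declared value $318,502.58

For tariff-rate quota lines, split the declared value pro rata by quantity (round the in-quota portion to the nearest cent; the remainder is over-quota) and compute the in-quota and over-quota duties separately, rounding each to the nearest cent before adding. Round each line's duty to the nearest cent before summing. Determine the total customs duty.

$89,783.91

Line 1 (5298.65.63, Solistan, 590 units, $44,403.40):
Base rate for 5298.65.63 is 19.5%.
Origin Solistan is the FTA partner but 5298.65.63 is not on the preference list; base rate stands.
Duty = $44,403.40 × 19.5% = $8,658.66.
Line 2 (1105.31.69, Galoria, 3,263 kg, $374,722.92):
Code 1105.31.69 is under a tariff-rate quota (threshold 3,871 kg). Quantity 3,263 kg is within the quota, so the in-quota rate 5.5% applies to the full value.
Duty = $374,722.92 × 5.5% = $20,609.76.
Line 3 (2683.80.65, Solistan, 3,487 kg, $318,502.58):
Base rate for 2683.80.65 is 28.5%.
Origin Solistan qualifies under the Quenos–Solistan agreement and 2683.80.65 is covered: preferential rate 19% applies instead.
Duty = $318,502.58 × 19% = $60,515.49.
Total = $8,658.66 + $20,609.76 + $60,515.49 = $89,783.91.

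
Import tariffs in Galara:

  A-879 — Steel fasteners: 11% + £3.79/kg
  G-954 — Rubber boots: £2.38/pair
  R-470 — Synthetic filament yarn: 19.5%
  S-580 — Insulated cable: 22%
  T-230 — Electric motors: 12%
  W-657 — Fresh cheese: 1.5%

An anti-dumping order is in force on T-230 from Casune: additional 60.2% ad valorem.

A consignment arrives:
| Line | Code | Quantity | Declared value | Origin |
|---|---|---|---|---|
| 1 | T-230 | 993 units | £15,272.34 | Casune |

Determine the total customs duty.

Line 1 (T-230, Casune, 993 units, £15,272.34):
Base rate for T-230 is 12%.
Additional duty on T-230 from Casune: +60.2%. Applied ad valorem rate: 12% + 60.2% = 72.2%.
Duty = £15,272.34 × 72.2% = £11,026.63.

£11,026.63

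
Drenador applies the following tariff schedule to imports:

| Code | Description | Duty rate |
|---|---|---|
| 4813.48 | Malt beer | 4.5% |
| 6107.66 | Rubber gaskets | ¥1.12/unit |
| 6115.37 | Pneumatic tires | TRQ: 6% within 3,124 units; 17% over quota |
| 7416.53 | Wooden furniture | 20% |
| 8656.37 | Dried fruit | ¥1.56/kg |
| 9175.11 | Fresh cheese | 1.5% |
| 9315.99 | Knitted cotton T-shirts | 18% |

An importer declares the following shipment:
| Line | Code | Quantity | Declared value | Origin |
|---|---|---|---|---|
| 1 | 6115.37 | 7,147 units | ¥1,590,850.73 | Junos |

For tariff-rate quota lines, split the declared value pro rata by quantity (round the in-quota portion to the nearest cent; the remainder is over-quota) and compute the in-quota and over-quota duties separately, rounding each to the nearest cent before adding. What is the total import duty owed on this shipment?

¥193,953.80

Line 1 (6115.37, Junos, 7,147 units, ¥1,590,850.73):
Code 6115.37 is under a tariff-rate quota (threshold 3,124 units). In-quota: 3,124 units at 6%; over-quota: 4,023 units at 17%.
Pro-rata value split: in-quota = ¥1,590,850.73 × 3,124/7,147 = ¥695,371.16; over-quota = ¥1,590,850.73 − ¥695,371.16 = ¥895,479.57.
In-quota duty = ¥695,371.16 × 6% = ¥41,722.27. Over-quota duty = ¥895,479.57 × 17% = ¥152,231.53.
Line duty = ¥41,722.27 + ¥152,231.53 = ¥193,953.80.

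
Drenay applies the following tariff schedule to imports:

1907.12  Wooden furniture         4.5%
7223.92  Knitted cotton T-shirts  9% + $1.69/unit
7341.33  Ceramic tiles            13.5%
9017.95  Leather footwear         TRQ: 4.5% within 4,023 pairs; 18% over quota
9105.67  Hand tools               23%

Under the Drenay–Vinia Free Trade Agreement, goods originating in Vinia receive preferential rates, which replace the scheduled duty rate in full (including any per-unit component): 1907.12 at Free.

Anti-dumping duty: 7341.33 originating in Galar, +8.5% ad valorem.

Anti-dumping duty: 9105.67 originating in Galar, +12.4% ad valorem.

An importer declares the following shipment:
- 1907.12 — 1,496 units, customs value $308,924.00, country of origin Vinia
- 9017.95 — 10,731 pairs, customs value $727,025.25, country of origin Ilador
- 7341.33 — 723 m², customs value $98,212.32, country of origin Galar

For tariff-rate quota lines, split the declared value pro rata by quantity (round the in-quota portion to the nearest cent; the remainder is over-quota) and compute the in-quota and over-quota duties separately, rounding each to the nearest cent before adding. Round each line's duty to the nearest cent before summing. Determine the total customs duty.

Line 1 (1907.12, Vinia, 1,496 units, $308,924.00):
Base rate for 1907.12 is 4.5%.
Origin Vinia qualifies under the Drenay–Vinia agreement and 1907.12 is covered: preferential rate Free applies instead.
Duty = $308,924.00 × 0% = $0.00.
Line 2 (9017.95, Ilador, 10,731 pairs, $727,025.25):
Code 9017.95 is under a tariff-rate quota (threshold 4,023 pairs). In-quota: 4,023 pairs at 4.5%; over-quota: 6,708 pairs at 18%.
Pro-rata value split: in-quota = $727,025.25 × 4,023/10,731 = $272,558.25; over-quota = $727,025.25 − $272,558.25 = $454,467.00.
In-quota duty = $272,558.25 × 4.5% = $12,265.12. Over-quota duty = $454,467.00 × 18% = $81,804.06.
Line duty = $12,265.12 + $81,804.06 = $94,069.18.
Line 3 (7341.33, Galar, 723 m², $98,212.32):
Base rate for 7341.33 is 13.5%.
Additional duty on 7341.33 from Galar: +8.5%. Applied ad valorem rate: 13.5% + 8.5% = 22%.
Duty = $98,212.32 × 22% = $21,606.71.
Total = $0.00 + $94,069.18 + $21,606.71 = $115,675.89.

$115,675.89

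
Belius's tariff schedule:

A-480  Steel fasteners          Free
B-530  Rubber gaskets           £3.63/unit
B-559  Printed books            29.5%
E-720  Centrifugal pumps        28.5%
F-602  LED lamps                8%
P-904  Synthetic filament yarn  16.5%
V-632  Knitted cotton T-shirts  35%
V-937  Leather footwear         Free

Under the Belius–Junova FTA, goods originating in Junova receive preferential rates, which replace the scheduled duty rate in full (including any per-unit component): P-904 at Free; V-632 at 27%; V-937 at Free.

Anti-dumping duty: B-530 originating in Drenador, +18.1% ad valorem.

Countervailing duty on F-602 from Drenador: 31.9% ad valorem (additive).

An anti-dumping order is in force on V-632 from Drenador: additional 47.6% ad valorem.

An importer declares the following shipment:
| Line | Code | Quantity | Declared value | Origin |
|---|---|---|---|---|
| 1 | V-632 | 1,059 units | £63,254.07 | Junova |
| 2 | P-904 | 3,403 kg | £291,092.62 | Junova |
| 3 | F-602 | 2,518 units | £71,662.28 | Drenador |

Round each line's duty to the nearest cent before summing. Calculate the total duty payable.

£45,671.85

Line 1 (V-632, Junova, 1,059 units, £63,254.07):
Base rate for V-632 is 35%.
Origin Junova qualifies under the Belius–Junova agreement and V-632 is covered: preferential rate 27% applies instead.
The additional-duty order on V-632 targets Drenador, not Junova; it does not apply.
Duty = £63,254.07 × 27% = £17,078.60.
Line 2 (P-904, Junova, 3,403 kg, £291,092.62):
Base rate for P-904 is 16.5%.
Origin Junova qualifies under the Belius–Junova agreement and P-904 is covered: preferential rate Free applies instead.
Duty = £291,092.62 × 0% = £0.00.
Line 3 (F-602, Drenador, 2,518 units, £71,662.28):
Base rate for F-602 is 8%.
Additional duty on F-602 from Drenador: +31.9%. Applied ad valorem rate: 8% + 31.9% = 39.9%.
Duty = £71,662.28 × 39.9% = £28,593.25.
Total = £17,078.60 + £0.00 + £28,593.25 = £45,671.85.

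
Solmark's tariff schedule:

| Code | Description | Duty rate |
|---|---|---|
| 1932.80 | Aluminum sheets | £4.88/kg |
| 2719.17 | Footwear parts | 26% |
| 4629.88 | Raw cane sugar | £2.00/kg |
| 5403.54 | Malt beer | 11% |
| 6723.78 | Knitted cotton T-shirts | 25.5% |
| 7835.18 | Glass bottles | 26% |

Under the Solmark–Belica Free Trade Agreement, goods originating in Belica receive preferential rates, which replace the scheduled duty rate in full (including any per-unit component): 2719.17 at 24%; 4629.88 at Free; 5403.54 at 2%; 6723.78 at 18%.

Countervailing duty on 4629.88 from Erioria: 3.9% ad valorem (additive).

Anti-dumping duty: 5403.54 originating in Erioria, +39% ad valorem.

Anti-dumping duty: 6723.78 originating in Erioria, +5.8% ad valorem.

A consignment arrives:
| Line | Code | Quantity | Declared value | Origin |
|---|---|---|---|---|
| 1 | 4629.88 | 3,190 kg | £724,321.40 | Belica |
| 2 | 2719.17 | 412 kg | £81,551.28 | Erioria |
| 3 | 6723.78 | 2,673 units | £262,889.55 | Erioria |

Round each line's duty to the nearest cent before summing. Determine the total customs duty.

£103,487.76

Line 1 (4629.88, Belica, 3,190 kg, £724,321.40):
Base rate for 4629.88 is £2.00/kg.
Origin Belica qualifies under the Solmark–Belica agreement and 4629.88 is covered: preferential rate Free applies instead.
The additional-duty order on 4629.88 targets Erioria, not Belica; it does not apply.
Duty = £724,321.40 × 0% = £0.00.
Line 2 (2719.17, Erioria, 412 kg, £81,551.28):
Base rate for 2719.17 is 26%.
2719.17 has an FTA preferential rate, but origin Erioria is not Belica; base rate stands.
Duty = £81,551.28 × 26% = £21,203.33.
Line 3 (6723.78, Erioria, 2,673 units, £262,889.55):
Base rate for 6723.78 is 25.5%.
6723.78 has an FTA preferential rate, but origin Erioria is not Belica; base rate stands.
Additional duty on 6723.78 from Erioria: +5.8%. Applied ad valorem rate: 25.5% + 5.8% = 31.3%.
Duty = £262,889.55 × 31.3% = £82,284.43.
Total = £0.00 + £21,203.33 + £82,284.43 = £103,487.76.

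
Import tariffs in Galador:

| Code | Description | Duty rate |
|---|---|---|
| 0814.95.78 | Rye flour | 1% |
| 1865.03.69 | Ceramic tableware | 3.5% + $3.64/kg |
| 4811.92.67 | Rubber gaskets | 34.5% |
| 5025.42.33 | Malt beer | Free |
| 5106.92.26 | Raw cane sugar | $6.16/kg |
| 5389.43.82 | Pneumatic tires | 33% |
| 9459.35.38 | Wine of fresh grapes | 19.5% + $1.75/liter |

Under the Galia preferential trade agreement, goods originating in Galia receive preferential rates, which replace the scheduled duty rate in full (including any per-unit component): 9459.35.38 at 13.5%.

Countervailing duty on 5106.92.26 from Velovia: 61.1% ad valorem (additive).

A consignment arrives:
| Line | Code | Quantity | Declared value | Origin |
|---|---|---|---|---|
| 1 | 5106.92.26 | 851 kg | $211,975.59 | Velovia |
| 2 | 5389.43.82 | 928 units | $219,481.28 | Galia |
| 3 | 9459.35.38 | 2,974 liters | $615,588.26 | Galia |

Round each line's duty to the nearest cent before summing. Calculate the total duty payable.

Line 1 (5106.92.26, Velovia, 851 kg, $211,975.59):
Base rate for 5106.92.26 is $6.16/kg.
Additional duty on 5106.92.26 from Velovia: +61.1% ad valorem. Applied ad valorem rate = 61.1%.
Duty = $211,975.59 × 61.1% + 851 × $6.16 = $134,759.25.
Line 2 (5389.43.82, Galia, 928 units, $219,481.28):
Base rate for 5389.43.82 is 33%.
Origin Galia is the FTA partner but 5389.43.82 is not on the preference list; base rate stands.
Duty = $219,481.28 × 33% = $72,428.82.
Line 3 (9459.35.38, Galia, 2,974 liters, $615,588.26):
Base rate for 9459.35.38 is 19.5% + $1.75/liter.
Origin Galia qualifies under the Galador–Galia agreement and 9459.35.38 is covered: preferential rate 13.5% applies instead.
Duty = $615,588.26 × 13.5% = $83,104.42.
Total = $134,759.25 + $72,428.82 + $83,104.42 = $290,292.49.

$290,292.49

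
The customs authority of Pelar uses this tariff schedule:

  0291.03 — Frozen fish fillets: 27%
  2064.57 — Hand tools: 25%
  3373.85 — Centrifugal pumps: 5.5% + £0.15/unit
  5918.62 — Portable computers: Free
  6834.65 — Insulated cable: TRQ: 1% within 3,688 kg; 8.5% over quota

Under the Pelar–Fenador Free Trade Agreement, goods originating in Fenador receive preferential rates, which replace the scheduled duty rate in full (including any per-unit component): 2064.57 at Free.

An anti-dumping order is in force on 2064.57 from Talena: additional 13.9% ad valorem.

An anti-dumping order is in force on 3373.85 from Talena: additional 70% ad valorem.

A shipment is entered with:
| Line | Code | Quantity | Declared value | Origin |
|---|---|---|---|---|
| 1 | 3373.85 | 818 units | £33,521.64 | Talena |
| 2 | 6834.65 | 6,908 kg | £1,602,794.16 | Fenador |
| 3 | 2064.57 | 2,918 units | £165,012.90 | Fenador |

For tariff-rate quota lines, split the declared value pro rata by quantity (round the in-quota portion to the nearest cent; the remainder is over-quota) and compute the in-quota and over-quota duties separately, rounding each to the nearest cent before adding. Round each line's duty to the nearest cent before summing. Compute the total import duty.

£97,492.31

Line 1 (3373.85, Talena, 818 units, £33,521.64):
Base rate for 3373.85 is 5.5% + £0.15/unit.
Additional duty on 3373.85 from Talena: +70%. Applied ad valorem rate: 5.5% + 70% = 75.5%.
Duty = £33,521.64 × 75.5% + 818 × £0.15 = £25,431.54.
Line 2 (6834.65, Fenador, 6,908 kg, £1,602,794.16):
Code 6834.65 is under a tariff-rate quota (threshold 3,688 kg). In-quota: 3,688 kg at 1%; over-quota: 3,220 kg at 8.5%.
Pro-rata value split: in-quota = £1,602,794.16 × 3,688/6,908 = £855,689.76; over-quota = £1,602,794.16 − £855,689.76 = £747,104.40.
In-quota duty = £855,689.76 × 1% = £8,556.90. Over-quota duty = £747,104.40 × 8.5% = £63,503.87.
Line duty = £8,556.90 + £63,503.87 = £72,060.77.
Line 3 (2064.57, Fenador, 2,918 units, £165,012.90):
Base rate for 2064.57 is 25%.
Origin Fenador qualifies under the Pelar–Fenador agreement and 2064.57 is covered: preferential rate Free applies instead.
The additional-duty order on 2064.57 targets Talena, not Fenador; it does not apply.
Duty = £165,012.90 × 0% = £0.00.
Total = £25,431.54 + £72,060.77 + £0.00 = £97,492.31.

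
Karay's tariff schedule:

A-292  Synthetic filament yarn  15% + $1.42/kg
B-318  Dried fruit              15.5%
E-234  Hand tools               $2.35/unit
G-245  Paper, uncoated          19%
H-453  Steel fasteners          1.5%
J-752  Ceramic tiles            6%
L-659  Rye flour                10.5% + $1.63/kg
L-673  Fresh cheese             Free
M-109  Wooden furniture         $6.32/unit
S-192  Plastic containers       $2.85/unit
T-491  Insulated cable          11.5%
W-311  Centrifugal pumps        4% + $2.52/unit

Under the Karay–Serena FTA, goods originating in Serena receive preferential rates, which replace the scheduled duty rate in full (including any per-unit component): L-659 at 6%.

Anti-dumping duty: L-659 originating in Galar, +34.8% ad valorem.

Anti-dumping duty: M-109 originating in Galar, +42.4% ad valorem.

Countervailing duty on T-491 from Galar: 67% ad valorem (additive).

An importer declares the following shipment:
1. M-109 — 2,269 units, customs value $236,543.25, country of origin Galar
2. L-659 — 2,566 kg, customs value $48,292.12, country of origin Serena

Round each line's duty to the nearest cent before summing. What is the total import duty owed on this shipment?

$117,531.95

Line 1 (M-109, Galar, 2,269 units, $236,543.25):
Base rate for M-109 is $6.32/unit.
Additional duty on M-109 from Galar: +42.4% ad valorem. Applied ad valorem rate = 42.4%.
Duty = $236,543.25 × 42.4% + 2,269 × $6.32 = $114,634.42.
Line 2 (L-659, Serena, 2,566 kg, $48,292.12):
Base rate for L-659 is 10.5% + $1.63/kg.
Origin Serena qualifies under the Karay–Serena agreement and L-659 is covered: preferential rate 6% applies instead.
The additional-duty order on L-659 targets Galar, not Serena; it does not apply.
Duty = $48,292.12 × 6% = $2,897.53.
Total = $114,634.42 + $2,897.53 = $117,531.95.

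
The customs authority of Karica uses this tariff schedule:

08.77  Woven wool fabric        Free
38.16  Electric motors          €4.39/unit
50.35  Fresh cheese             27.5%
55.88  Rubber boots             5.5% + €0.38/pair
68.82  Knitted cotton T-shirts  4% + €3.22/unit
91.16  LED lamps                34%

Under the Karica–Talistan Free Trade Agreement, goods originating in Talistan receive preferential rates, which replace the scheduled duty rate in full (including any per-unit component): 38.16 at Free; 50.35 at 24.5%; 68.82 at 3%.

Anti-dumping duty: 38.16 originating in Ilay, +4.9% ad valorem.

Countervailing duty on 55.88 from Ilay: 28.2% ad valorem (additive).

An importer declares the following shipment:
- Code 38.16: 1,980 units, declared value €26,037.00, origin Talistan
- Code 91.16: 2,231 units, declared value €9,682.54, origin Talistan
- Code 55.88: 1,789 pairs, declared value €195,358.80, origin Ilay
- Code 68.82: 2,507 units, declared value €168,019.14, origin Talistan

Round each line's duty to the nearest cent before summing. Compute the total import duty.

€74,848.37

Line 1 (38.16, Talistan, 1,980 units, €26,037.00):
Base rate for 38.16 is €4.39/unit.
Origin Talistan qualifies under the Karica–Talistan agreement and 38.16 is covered: preferential rate Free applies instead.
The additional-duty order on 38.16 targets Ilay, not Talistan; it does not apply.
Duty = €26,037.00 × 0% = €0.00.
Line 2 (91.16, Talistan, 2,231 units, €9,682.54):
Base rate for 91.16 is 34%.
Origin Talistan is the FTA partner but 91.16 is not on the preference list; base rate stands.
Duty = €9,682.54 × 34% = €3,292.06.
Line 3 (55.88, Ilay, 1,789 pairs, €195,358.80):
Base rate for 55.88 is 5.5% + €0.38/pair.
Additional duty on 55.88 from Ilay: +28.2%. Applied ad valorem rate: 5.5% + 28.2% = 33.7%.
Duty = €195,358.80 × 33.7% + 1,789 × €0.38 = €66,515.74.
Line 4 (68.82, Talistan, 2,507 units, €168,019.14):
Base rate for 68.82 is 4% + €3.22/unit.
Origin Talistan qualifies under the Karica–Talistan agreement and 68.82 is covered: preferential rate 3% applies instead.
Duty = €168,019.14 × 3% = €5,040.57.
Total = €0.00 + €3,292.06 + €66,515.74 + €5,040.57 = €74,848.37.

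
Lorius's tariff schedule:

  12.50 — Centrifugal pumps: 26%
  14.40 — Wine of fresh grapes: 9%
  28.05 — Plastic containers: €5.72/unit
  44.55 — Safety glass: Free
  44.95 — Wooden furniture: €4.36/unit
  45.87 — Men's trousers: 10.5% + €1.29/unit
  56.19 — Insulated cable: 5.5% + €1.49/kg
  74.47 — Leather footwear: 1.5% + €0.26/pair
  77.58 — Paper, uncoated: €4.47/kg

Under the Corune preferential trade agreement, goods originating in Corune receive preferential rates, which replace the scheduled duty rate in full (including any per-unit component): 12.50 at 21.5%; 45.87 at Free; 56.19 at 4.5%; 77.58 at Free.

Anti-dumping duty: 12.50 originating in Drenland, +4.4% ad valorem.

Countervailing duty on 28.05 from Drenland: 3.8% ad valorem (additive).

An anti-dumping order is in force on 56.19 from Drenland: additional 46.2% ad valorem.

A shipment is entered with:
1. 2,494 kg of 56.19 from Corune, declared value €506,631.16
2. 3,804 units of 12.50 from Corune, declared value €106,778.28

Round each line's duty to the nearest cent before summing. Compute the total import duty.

€45,755.73

Line 1 (56.19, Corune, 2,494 kg, €506,631.16):
Base rate for 56.19 is 5.5% + €1.49/kg.
Origin Corune qualifies under the Lorius–Corune agreement and 56.19 is covered: preferential rate 4.5% applies instead.
The additional-duty order on 56.19 targets Drenland, not Corune; it does not apply.
Duty = €506,631.16 × 4.5% = €22,798.40.
Line 2 (12.50, Corune, 3,804 units, €106,778.28):
Base rate for 12.50 is 26%.
Origin Corune qualifies under the Lorius–Corune agreement and 12.50 is covered: preferential rate 21.5% applies instead.
The additional-duty order on 12.50 targets Drenland, not Corune; it does not apply.
Duty = €106,778.28 × 21.5% = €22,957.33.
Total = €22,798.40 + €22,957.33 = €45,755.73.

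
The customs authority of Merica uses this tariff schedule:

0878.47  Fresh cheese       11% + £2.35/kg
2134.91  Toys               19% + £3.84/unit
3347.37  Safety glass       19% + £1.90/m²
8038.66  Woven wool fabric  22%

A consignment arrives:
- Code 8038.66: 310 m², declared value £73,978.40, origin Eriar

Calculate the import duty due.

£16,275.25

Line 1 (8038.66, Eriar, 310 m², £73,978.40):
Base rate for 8038.66 is 22%.
Duty = £73,978.40 × 22% = £16,275.25.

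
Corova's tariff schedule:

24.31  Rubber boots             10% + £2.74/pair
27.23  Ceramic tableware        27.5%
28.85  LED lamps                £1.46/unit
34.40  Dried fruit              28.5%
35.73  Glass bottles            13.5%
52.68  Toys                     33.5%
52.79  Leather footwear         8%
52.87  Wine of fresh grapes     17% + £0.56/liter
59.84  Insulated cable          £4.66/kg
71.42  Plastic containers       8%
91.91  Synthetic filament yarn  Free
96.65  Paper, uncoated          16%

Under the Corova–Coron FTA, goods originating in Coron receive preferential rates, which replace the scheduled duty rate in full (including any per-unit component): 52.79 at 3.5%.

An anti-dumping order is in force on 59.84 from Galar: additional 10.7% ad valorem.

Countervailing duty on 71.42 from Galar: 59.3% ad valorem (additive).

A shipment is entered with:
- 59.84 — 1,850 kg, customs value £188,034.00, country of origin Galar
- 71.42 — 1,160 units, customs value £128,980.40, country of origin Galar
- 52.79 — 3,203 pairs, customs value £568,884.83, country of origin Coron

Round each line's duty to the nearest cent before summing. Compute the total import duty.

Line 1 (59.84, Galar, 1,850 kg, £188,034.00):
Base rate for 59.84 is £4.66/kg.
Additional duty on 59.84 from Galar: +10.7% ad valorem. Applied ad valorem rate = 10.7%.
Duty = £188,034.00 × 10.7% + 1,850 × £4.66 = £28,740.64.
Line 2 (71.42, Galar, 1,160 units, £128,980.40):
Base rate for 71.42 is 8%.
Additional duty on 71.42 from Galar: +59.3%. Applied ad valorem rate: 8% + 59.3% = 67.3%.
Duty = £128,980.40 × 67.3% = £86,803.81.
Line 3 (52.79, Coron, 3,203 pairs, £568,884.83):
Base rate for 52.79 is 8%.
Origin Coron qualifies under the Corova–Coron agreement and 52.79 is covered: preferential rate 3.5% applies instead.
Duty = £568,884.83 × 3.5% = £19,910.97.
Total = £28,740.64 + £86,803.81 + £19,910.97 = £135,455.42.

£135,455.42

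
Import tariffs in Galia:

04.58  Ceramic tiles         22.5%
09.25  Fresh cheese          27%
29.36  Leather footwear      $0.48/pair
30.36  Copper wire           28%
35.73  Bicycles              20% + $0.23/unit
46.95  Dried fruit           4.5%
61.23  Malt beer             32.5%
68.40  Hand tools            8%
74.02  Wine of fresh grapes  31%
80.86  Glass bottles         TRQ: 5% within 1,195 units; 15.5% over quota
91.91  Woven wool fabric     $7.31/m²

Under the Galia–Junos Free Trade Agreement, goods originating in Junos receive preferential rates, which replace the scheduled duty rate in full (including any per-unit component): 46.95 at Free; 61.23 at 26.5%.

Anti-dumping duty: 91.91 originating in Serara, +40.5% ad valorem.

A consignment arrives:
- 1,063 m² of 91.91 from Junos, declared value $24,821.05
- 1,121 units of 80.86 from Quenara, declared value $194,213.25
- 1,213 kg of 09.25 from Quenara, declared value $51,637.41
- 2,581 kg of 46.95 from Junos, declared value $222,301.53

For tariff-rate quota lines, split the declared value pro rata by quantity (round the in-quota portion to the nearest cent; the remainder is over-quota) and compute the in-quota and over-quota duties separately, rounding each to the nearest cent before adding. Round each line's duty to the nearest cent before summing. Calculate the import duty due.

$31,423.29

Line 1 (91.91, Junos, 1,063 m², $24,821.05):
Base rate for 91.91 is $7.31/m².
Origin Junos is the FTA partner but 91.91 is not on the preference list; base rate stands.
The additional-duty order on 91.91 targets Serara, not Junos; it does not apply.
Duty = 1,063 × $7.31 = $7,770.53.
Line 2 (80.86, Quenara, 1,121 units, $194,213.25):
Code 80.86 is under a tariff-rate quota (threshold 1,195 units). Quantity 1,121 units is within the quota, so the in-quota rate 5% applies to the full value.
Duty = $194,213.25 × 5% = $9,710.66.
Line 3 (09.25, Quenara, 1,213 kg, $51,637.41):
Base rate for 09.25 is 27%.
Duty = $51,637.41 × 27% = $13,942.10.
Line 4 (46.95, Junos, 2,581 kg, $222,301.53):
Base rate for 46.95 is 4.5%.
Origin Junos qualifies under the Galia–Junos agreement and 46.95 is covered: preferential rate Free applies instead.
Duty = $222,301.53 × 0% = $0.00.
Total = $7,770.53 + $9,710.66 + $13,942.10 + $0.00 = $31,423.29.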